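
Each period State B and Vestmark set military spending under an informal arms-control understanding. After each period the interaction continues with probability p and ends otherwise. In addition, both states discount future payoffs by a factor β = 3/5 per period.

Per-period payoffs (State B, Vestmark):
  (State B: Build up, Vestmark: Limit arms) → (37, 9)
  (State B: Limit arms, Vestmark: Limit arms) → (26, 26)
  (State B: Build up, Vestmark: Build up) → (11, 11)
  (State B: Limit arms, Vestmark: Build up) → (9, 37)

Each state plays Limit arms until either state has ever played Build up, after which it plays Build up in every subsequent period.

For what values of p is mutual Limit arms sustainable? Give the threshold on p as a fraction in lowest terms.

Expected continuation weight on next period's payoff is β·p = 3/5·p, which plays the role of the discount factor.
Cooperation requires 3/5·p ≥ (37−26)/(37−11) = 11/26, hence p ≥ 55/78.

55/78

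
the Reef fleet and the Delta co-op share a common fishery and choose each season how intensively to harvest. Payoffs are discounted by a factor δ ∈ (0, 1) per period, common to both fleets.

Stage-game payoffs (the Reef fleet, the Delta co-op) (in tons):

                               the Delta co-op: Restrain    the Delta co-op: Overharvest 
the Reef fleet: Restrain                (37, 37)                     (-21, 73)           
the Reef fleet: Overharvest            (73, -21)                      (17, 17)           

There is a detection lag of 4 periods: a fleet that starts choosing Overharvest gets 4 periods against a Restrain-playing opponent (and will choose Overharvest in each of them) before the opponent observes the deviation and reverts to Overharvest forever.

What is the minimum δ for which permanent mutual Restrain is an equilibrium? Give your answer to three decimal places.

0.895

Deviating for the 4 undetected periods gains 73−37 = 36 per period over cooperation, then loses 37−17 = 20 per period forever once punishment starts.
Gain: 36(1 + δ + … + δ^3); loss: 20·δ^4/(1−δ).
No profitable deviation ⇔ 36(1−δ^4) ≤ 20·δ^4, i.e. δ^4 ≥ 36/(36+20) = 9/14.
Hence δ ≥ (9/14)^(1/4) ≈ 0.895.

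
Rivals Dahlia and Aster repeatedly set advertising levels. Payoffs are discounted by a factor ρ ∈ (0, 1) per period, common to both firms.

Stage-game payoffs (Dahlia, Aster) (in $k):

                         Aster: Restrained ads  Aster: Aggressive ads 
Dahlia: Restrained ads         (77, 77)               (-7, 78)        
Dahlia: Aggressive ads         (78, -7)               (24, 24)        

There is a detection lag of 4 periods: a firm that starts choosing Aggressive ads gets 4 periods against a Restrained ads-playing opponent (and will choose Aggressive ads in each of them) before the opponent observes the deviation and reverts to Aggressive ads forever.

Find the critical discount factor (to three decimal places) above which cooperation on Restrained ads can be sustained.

0.369

A deviator earns 78 for 4 periods, then 24 forever; cooperating earns 77 forever. Multiplying the IC by (1−ρ):
77 ≥ 78(1−ρ^4) + 24ρ^4, so 54·ρ^4 ≥ 1 and ρ^4 ≥ 1/54.
ρ ≥ (1/54)^(1/4) ≈ 0.369.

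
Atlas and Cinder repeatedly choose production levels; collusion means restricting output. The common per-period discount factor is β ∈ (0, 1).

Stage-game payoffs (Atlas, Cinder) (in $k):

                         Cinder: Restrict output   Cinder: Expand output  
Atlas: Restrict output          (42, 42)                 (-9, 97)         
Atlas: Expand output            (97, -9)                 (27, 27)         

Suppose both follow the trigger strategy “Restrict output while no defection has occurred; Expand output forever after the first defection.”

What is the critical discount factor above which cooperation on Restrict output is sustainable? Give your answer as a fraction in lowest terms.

Under grim trigger the critical discount factor is (T−C)/(T−P) with T = 97, C = 42, P = 27.
β* = (97−42)/(97−27) = 55/70 = 11/14.

11/14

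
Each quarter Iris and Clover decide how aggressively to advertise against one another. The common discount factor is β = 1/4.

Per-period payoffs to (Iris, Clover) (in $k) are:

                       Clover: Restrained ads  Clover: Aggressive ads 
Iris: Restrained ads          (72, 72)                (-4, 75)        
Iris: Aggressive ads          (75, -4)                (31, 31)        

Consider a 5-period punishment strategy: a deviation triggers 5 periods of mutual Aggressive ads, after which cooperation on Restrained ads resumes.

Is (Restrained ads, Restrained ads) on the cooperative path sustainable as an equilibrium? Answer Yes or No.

Comparing payoff streams over the 6 periods until play realigns: cooperate → 72(1+β+…+β^5); deviate → 75 + 31(β+…+β^5).
Cooperation is sustained iff (72−31)(β+…+β^5) ≥ 75−72.
β+…+β^5 = 1/4·(1−(1/4)^5)/(1−1/4) = 0.3330, and (75−72)/(72−31) = 0.0732.
0.3330 ≥ 0.0732, so cooperation is sustainable.

Yes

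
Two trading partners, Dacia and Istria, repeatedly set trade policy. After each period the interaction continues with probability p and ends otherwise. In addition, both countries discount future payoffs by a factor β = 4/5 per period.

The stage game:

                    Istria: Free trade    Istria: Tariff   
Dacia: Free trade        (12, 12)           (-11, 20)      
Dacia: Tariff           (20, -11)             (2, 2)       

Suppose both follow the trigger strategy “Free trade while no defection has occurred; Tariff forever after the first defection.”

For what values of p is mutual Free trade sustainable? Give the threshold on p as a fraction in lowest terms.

With continuation probability p and discount β, the effective per-period discount factor is βp.
Grim-trigger IC: βp ≥ (20−12)/(20−2) = 4/9.
So p ≥ (4/9)/(4/5) = 5/9.

5/9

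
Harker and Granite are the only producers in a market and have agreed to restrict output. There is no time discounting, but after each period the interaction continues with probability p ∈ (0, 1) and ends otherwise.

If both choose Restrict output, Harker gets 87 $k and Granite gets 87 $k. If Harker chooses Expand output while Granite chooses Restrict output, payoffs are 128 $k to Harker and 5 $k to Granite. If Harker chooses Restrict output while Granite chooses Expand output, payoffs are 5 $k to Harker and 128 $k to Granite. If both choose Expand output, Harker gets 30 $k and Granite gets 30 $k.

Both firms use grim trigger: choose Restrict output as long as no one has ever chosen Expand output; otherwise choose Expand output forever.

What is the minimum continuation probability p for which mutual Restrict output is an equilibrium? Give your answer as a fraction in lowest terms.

41/98

With no time discounting, the continuation probability p plays the role of the discount factor.
Grim-trigger IC: 87/(1−p) ≥ 128 + 30p/(1−p) ⇒ p ≥ (128−87)/(128−30) = 41/98.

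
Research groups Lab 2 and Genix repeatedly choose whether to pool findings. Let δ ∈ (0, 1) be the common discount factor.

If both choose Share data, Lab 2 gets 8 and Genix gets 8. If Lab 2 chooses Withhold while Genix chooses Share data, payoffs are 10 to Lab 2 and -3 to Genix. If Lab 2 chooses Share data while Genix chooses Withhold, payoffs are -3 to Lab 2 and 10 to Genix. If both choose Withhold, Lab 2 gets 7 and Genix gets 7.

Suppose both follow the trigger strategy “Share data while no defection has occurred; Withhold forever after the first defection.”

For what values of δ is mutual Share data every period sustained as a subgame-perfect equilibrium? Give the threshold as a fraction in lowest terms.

2/3

Cooperation forever yields 8 each period: 8/(1−δ).
Deviating yields 10 once, then 7 forever: 10 + 7δ/(1−δ).
No profitable deviation requires 8/(1−δ) ≥ 10 + 7δ/(1−δ).
Multiplying by (1−δ): 8 ≥ 10(1−δ) + 7δ = 10 − 3δ.
So 3δ ≥ 2, i.e. δ ≥ 2/3.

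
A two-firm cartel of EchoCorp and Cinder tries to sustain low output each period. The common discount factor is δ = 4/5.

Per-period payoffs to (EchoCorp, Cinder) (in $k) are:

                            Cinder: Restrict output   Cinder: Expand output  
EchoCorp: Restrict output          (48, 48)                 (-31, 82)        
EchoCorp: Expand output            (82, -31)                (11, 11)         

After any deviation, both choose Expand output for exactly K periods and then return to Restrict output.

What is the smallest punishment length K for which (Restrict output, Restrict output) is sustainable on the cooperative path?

Need Σ_{k=1}^{K} δ^k ≥ (82−48)/(48−11) = 0.9189 at δ = 4/5.
At K = 1 the sum is 0.8000 < 0.9189; at K = 2 it is 1.4400 ≥ 0.9189.
So the minimum punishment length is K = 2.

2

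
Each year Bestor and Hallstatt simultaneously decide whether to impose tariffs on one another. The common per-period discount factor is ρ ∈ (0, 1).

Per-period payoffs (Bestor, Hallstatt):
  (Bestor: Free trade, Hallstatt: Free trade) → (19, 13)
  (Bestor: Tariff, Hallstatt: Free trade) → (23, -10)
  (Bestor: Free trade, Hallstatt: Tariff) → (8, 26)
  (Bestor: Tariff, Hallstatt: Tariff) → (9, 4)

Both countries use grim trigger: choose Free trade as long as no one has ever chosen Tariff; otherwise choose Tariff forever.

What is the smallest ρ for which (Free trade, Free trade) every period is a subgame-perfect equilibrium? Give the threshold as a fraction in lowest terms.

Bestor: cooperation gives 19 each period; deviation gives 23 once then 9 forever.
  19/(1−ρ) ≥ 23 + 9ρ/(1−ρ) ⇒ ρ ≥ 4/14 = 2/7.
Hallstatt: cooperation gives 13 each period; deviation gives 26 once then 4 forever.
  ρ ≥ 13/22.
Both must hold, so the binding constraint is Hallstatt's: ρ ≥ 13/22.

13/22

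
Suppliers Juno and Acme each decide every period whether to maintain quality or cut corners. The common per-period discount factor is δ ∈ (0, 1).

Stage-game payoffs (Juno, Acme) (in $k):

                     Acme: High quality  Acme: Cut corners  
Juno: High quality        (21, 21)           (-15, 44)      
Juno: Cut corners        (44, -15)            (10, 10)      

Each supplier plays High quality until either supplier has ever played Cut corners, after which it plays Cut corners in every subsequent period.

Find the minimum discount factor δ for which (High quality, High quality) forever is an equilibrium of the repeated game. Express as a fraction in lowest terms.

Under grim trigger the critical discount factor is (T−C)/(T−P) with T = 44, C = 21, P = 10.
δ* = (44−21)/(44−10) = 23/34.

23/34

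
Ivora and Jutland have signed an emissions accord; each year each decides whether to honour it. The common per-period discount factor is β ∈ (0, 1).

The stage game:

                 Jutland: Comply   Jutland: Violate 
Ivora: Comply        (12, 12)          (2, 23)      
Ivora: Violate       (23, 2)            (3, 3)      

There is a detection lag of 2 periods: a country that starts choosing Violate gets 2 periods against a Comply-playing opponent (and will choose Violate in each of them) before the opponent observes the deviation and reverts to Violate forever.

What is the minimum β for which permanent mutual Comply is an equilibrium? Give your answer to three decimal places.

0.742

The best deviation is to choose Violate for all 2 undetected periods, earning 23 each, then 3 forever once detected.
Deviation value: 23(1−β^2)/(1−β) + 3β^2/(1−β); cooperation value: 12/(1−β).
IC: 12 ≥ 23(1−β^2) + 3β^2 = 23 − 20β^2.
So β^2 ≥ 11/20, giving β ≥ (11/20)^(1/2) ≈ 0.742.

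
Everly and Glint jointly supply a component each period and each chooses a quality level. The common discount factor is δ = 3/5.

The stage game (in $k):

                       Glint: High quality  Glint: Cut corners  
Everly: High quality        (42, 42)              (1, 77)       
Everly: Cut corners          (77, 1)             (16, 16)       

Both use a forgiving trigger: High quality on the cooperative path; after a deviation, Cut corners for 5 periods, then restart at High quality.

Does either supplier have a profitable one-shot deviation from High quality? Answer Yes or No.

Comparing payoff streams over the 6 periods until play realigns: cooperate → 42(1+δ+…+δ^5); deviate → 77 + 16(δ+…+δ^5).
Cooperation is sustained iff (42−16)(δ+…+δ^5) ≥ 77−42.
δ+…+δ^5 = 3/5·(1−(3/5)^5)/(1−3/5) = 1.3834, and (77−42)/(42−16) = 1.3462.
1.3834 ≥ 1.3462, so cooperation is sustainable.

No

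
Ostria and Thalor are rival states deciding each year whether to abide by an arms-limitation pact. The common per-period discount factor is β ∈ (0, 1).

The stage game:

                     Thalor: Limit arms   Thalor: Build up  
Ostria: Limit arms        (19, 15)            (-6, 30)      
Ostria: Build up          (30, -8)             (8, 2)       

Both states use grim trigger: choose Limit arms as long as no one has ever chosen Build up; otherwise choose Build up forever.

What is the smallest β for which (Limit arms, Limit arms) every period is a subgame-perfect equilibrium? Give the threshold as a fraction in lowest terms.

15/28

Ostria's threshold: (30−19)/(30−8) = 1/2.
Thalor's threshold: (30−15)/(30−2) = 15/28.
1/2 < 15/28, so Thalor binds and β* = 15/28.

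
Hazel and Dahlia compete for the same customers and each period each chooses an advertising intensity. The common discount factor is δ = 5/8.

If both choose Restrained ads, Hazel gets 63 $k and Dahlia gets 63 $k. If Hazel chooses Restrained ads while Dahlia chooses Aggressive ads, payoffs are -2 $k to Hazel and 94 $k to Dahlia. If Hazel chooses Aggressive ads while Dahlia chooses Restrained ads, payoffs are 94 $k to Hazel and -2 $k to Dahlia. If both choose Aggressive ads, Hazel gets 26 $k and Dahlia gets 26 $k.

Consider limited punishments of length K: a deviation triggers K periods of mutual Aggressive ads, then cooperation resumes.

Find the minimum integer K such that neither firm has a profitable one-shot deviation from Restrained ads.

No profitable deviation requires (63−26)(δ+…+δ^K) ≥ 94−63, i.e. δ+…+δ^K ≥ 31/37 ≈ 0.8378.
With δ = 5/8, the partial sums are K=1: 0.6250, K=2: 1.0156.
K = 2 is the first length at which the sum reaches 0.8378.

2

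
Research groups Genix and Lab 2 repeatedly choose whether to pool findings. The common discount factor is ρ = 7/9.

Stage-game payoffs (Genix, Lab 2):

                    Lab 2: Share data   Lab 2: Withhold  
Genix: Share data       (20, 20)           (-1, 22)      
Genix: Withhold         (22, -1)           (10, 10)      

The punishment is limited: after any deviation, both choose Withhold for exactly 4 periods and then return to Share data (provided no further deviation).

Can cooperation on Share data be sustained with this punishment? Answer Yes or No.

IC: ρ+…+ρ^4 ≥ (22−20)/(20−10) = 1/5.
At ρ = 7/9: partial sum = 2.2192 ≥ 0.2000. Cooperation sustainable.

Yes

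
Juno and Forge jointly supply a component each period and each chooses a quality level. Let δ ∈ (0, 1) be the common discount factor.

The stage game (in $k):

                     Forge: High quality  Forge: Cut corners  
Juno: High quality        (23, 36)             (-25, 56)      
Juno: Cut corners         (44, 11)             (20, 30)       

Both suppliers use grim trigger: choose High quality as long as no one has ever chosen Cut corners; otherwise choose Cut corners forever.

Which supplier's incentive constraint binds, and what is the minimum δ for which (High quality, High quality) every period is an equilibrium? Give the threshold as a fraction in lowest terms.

Juno; δ ≥ 7/8

Juno: cooperation gives 23 each period; deviation gives 44 once then 20 forever.
  23/(1−δ) ≥ 44 + 20δ/(1−δ) ⇒ δ ≥ 21/24 = 7/8.
Forge: cooperation gives 36 each period; deviation gives 56 once then 30 forever.
  δ ≥ 20/26 = 10/13.
Both must hold, so the binding constraint is Juno's: δ ≥ 7/8.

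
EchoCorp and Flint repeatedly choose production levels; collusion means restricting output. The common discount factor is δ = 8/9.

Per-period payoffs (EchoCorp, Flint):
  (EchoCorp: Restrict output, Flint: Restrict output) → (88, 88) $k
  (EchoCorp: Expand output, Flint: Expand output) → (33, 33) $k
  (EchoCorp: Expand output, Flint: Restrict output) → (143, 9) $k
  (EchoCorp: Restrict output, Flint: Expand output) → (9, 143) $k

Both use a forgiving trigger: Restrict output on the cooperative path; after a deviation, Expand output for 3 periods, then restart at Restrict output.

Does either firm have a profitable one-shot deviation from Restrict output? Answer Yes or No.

A one-shot deviation gives 143 now, then 33 for 3 periods, then back to 88.
Gain from deviating: (143−88) today; loss: (88−33) in each of the next 3 periods.
No-deviation condition: (88−33)(δ+…+δ^3) ≥ 143−88, i.e. δ+…+δ^3 ≥ 1.
At δ = 8/9: δ+…+δ^3 = 2.3813 ≥ 1.0000.
So cooperation is sustainable.

No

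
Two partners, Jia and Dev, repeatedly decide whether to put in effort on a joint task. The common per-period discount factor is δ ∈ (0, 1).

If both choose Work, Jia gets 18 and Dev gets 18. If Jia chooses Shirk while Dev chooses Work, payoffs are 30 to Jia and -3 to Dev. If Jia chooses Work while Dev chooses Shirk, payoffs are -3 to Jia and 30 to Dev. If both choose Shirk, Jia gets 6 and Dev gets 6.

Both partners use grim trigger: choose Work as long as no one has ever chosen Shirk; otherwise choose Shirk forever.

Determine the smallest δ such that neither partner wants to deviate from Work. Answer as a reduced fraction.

1/2

18/(1−δ) ≥ 30 + 6δ/(1−δ)
18 ≥ 30 − 24δ
δ ≥ 12/24 = 1/2.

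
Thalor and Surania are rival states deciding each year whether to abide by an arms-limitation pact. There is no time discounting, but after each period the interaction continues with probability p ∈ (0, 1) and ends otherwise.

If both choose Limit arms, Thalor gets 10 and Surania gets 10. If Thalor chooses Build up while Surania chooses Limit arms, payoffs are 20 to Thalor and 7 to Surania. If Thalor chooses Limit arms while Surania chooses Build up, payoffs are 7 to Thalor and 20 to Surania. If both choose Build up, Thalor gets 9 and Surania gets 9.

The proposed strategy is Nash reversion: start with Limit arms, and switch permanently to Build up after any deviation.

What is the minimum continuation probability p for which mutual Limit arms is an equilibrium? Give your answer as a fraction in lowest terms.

With no time discounting, the continuation probability p plays the role of the discount factor.
Grim-trigger IC: 10/(1−p) ≥ 20 + 9p/(1−p) ⇒ p ≥ (20−10)/(20−9) = 10/11.

10/11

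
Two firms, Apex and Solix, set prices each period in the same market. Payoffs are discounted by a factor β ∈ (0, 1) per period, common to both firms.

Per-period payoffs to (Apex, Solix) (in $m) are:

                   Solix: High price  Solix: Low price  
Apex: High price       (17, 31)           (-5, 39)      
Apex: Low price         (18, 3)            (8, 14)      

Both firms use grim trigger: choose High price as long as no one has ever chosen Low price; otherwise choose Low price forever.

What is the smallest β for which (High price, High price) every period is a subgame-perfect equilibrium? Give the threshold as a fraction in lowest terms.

Apex: cooperation gives 17 each period; deviation gives 18 once then 8 forever.
  17/(1−β) ≥ 18 + 8β/(1−β) ⇒ β ≥ 1/10.
Solix: cooperation gives 31 each period; deviation gives 39 once then 14 forever.
  β ≥ 8/25.
Both must hold, so the binding constraint is Solix's: β ≥ 8/25.

8/25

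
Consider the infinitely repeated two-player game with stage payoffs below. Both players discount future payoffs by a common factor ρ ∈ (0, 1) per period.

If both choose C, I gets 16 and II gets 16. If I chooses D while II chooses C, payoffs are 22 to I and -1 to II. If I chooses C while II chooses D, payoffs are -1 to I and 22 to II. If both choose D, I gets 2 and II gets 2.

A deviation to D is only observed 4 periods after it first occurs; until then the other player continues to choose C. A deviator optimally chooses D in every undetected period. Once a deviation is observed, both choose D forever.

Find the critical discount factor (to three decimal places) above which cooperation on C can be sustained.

0.740

Deviating for the 4 undetected periods gains 22−16 = 6 per period over cooperation, then loses 16−2 = 14 per period forever once punishment starts.
Gain: 6(1 + ρ + … + ρ^3); loss: 14·ρ^4/(1−ρ).
No profitable deviation ⇔ 6(1−ρ^4) ≤ 14·ρ^4, i.e. ρ^4 ≥ 6/(6+14) = 3/10.
Hence ρ ≥ (3/10)^(1/4) ≈ 0.740.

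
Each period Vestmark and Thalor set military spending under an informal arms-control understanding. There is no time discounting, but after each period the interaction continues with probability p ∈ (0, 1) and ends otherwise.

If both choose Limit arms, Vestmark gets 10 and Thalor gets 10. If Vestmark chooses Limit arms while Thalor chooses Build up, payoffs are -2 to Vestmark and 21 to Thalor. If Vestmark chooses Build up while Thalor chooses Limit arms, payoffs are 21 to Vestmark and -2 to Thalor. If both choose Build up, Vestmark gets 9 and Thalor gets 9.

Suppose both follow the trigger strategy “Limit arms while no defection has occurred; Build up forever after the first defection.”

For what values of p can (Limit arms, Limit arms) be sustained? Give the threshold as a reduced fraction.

Expected cooperation value is 10 + p·10 + p²·10 + … = 10/(1−p); deviation gives 21 + p·9/(1−p).
10 ≥ 21(1−p) + 9p ⇒ 12p ≥ 11 ⇒ p ≥ 11/12.

11/12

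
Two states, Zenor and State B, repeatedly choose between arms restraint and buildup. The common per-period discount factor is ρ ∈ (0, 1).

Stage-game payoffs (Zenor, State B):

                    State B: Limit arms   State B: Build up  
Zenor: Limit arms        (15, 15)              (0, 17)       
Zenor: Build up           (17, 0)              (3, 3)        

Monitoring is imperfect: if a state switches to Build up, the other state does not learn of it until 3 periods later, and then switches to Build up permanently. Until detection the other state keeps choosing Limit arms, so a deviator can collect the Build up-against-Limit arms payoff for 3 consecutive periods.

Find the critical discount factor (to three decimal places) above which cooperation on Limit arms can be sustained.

0.523

Deviating for the 3 undetected periods gains 17−15 = 2 per period over cooperation, then loses 15−3 = 12 per period forever once punishment starts.
Gain: 2(1 + ρ + … + ρ^2); loss: 12·ρ^3/(1−ρ).
No profitable deviation ⇔ 2(1−ρ^3) ≤ 12·ρ^3, i.e. ρ^3 ≥ 2/(2+12) = 1/7.
Hence ρ ≥ (1/7)^(1/3) ≈ 0.523.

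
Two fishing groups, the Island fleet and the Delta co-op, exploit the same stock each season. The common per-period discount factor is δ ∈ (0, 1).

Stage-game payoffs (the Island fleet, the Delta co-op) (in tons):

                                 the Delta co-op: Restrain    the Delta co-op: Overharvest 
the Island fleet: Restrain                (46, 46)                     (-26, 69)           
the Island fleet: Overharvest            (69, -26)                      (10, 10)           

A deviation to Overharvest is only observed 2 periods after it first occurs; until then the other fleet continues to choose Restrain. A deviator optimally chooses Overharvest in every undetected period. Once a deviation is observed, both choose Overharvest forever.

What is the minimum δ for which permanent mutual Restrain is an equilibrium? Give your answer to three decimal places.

Deviating for the 2 undetected periods gains 69−46 = 23 per period over cooperation, then loses 46−10 = 36 per period forever once punishment starts.
Gain: 23(1 + δ + … + δ^1); loss: 36·δ^2/(1−δ).
No profitable deviation ⇔ 23(1−δ^2) ≤ 36·δ^2, i.e. δ^2 ≥ 23/(23+36) = 23/59.
Hence δ ≥ (23/59)^(1/2) ≈ 0.624.

0.624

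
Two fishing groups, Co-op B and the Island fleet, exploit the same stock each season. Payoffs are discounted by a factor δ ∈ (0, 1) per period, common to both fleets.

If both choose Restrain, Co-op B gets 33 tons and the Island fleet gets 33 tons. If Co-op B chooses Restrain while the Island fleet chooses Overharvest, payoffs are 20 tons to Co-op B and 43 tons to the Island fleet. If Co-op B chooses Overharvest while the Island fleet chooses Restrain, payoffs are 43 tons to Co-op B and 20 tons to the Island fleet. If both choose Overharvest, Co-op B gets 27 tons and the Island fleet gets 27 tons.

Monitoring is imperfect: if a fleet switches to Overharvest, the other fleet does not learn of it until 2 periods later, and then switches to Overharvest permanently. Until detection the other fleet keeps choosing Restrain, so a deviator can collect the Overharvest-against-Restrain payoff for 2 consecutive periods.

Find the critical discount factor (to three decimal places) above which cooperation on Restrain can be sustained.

The best deviation is to choose Overharvest for all 2 undetected periods, earning 43 each, then 27 forever once detected.
Deviation value: 43(1−δ^2)/(1−δ) + 27δ^2/(1−δ); cooperation value: 33/(1−δ).
IC: 33 ≥ 43(1−δ^2) + 27δ^2 = 43 − 16δ^2.
So δ^2 ≥ 10/16 = 5/8, giving δ ≥ (5/8)^(1/2) ≈ 0.791.

0.791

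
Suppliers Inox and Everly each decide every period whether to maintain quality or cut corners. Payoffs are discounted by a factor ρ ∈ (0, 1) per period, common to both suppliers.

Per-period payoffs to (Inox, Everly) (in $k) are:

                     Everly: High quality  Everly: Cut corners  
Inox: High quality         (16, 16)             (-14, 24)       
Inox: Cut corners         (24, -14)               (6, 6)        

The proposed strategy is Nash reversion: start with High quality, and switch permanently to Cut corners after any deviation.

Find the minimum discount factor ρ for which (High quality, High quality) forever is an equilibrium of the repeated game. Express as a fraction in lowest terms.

4/9

16/(1−ρ) ≥ 24 + 6ρ/(1−ρ)
16 ≥ 24 − 18ρ
ρ ≥ 8/18 = 4/9.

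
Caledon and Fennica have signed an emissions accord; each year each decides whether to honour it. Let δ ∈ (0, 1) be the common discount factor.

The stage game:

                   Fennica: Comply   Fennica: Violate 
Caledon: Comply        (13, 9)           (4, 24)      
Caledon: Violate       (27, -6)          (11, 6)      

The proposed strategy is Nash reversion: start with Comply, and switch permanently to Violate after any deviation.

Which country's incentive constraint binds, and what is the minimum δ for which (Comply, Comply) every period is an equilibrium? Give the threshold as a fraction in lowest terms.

Caledon: cooperation gives 13 each period; deviation gives 27 once then 11 forever.
  13/(1−δ) ≥ 27 + 11δ/(1−δ) ⇒ δ ≥ 14/16 = 7/8.
Fennica: cooperation gives 9 each period; deviation gives 24 once then 6 forever.
  δ ≥ 15/18 = 5/6.
Both must hold, so the binding constraint is Caledon's: δ ≥ 7/8.

Caledon; δ ≥ 7/8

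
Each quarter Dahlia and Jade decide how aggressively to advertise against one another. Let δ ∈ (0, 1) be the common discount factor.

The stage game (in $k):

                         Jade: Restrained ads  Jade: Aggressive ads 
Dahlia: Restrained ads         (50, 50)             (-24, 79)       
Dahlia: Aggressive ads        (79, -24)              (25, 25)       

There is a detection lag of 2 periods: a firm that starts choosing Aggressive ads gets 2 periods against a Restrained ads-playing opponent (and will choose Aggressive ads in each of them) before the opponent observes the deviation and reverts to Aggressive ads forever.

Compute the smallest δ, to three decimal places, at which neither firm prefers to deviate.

The best deviation is to choose Aggressive ads for all 2 undetected periods, earning 79 each, then 25 forever once detected.
Deviation value: 79(1−δ^2)/(1−δ) + 25δ^2/(1−δ); cooperation value: 50/(1−δ).
IC: 50 ≥ 79(1−δ^2) + 25δ^2 = 79 − 54δ^2.
So δ^2 ≥ 29/54, giving δ ≥ (29/54)^(1/2) ≈ 0.733.

0.733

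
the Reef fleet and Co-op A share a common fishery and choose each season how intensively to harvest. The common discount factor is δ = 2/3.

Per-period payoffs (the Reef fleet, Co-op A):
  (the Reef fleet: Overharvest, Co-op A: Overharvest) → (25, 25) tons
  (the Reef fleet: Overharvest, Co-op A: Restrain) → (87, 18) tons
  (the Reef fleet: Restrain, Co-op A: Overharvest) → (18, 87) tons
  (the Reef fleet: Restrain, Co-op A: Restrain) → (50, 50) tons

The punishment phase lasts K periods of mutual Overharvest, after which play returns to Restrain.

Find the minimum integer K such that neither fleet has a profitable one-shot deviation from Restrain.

4

No profitable deviation requires (50−25)(δ+…+δ^K) ≥ 87−50, i.e. δ+…+δ^K ≥ 37/25 ≈ 1.4800.
With δ = 2/3, the partial sums are K=1: 0.6667, K=2: 1.1111, K=3: 1.4074, K=4: 1.6049.
K = 4 is the first length at which the sum reaches 1.4800.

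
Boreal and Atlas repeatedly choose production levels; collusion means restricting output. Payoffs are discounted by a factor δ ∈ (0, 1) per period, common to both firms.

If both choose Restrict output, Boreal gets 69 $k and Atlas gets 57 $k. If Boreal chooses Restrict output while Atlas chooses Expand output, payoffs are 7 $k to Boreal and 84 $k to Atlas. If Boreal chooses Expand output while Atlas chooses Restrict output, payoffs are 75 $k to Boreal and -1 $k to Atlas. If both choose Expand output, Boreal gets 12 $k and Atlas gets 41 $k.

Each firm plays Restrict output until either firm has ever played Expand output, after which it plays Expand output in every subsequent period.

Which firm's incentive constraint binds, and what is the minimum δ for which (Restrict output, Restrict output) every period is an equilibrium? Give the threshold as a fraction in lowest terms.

Atlas; δ ≥ 27/43

Boreal's threshold: (75−69)/(75−12) = 2/21.
Atlas's threshold: (84−57)/(84−41) = 27/43.
2/21 < 27/43, so Atlas binds and δ* = 27/43.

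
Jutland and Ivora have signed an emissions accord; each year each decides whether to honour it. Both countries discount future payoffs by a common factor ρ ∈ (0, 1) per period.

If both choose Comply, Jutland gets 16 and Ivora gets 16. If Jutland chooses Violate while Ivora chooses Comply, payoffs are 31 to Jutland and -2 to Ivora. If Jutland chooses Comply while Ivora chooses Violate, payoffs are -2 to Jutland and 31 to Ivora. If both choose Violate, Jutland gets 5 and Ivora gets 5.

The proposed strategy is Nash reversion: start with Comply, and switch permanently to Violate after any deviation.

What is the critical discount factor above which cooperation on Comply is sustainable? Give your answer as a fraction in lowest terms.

15/26

Cooperation forever yields 16 each period: 16/(1−ρ).
Deviating yields 31 once, then 5 forever: 31 + 5ρ/(1−ρ).
No profitable deviation requires 16/(1−ρ) ≥ 31 + 5ρ/(1−ρ).
Multiplying by (1−ρ): 16 ≥ 31(1−ρ) + 5ρ = 31 − 26ρ.
So 26ρ ≥ 15, i.e. ρ ≥ 15/26.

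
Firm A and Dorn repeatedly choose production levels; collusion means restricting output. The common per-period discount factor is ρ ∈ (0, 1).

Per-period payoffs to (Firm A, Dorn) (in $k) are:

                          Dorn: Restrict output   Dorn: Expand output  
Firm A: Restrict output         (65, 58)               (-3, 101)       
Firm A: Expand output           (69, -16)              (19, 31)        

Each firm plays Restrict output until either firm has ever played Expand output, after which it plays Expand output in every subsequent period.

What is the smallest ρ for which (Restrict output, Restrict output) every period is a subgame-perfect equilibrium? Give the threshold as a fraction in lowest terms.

43/70

For Firm A: deviation gain 69−65 = 4, per-period punishment loss 65−19 = 46. IC gives ρ ≥ 4/50 = 2/25.
For Dorn: gain 43, loss 27 per period, so ρ ≥ 43/70.
The tighter constraint is Dorn's, so cooperation needs ρ ≥ 43/70.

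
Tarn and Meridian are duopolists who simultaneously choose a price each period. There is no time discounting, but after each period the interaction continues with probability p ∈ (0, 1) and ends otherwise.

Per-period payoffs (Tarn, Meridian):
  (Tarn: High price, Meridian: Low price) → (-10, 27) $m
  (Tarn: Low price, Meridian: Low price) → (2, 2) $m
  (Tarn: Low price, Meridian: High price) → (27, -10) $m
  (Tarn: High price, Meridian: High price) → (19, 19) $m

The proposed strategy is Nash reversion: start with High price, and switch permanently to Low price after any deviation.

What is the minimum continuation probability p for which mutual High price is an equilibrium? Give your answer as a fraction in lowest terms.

Expected cooperation value is 19 + p·19 + p²·19 + … = 19/(1−p); deviation gives 27 + p·2/(1−p).
19 ≥ 27(1−p) + 2p ⇒ 25p ≥ 8 ⇒ p ≥ 8/25.

8/25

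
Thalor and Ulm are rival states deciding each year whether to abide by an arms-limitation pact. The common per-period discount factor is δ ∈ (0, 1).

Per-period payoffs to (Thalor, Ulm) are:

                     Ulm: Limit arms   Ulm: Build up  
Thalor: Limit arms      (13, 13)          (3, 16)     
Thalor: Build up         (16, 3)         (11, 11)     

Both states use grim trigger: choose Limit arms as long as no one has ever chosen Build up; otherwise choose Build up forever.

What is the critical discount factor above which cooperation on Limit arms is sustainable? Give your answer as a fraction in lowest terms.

One-period gain from deviating is 16 − 13 = 3. The loss is 13 − 11 = 2 in every subsequent period, with present value 2·δ/(1−δ).
Deviation is unprofitable when 2·δ/(1−δ) ≥ 3, i.e. δ/(1−δ) ≥ 3/2.
Equivalently δ ≥ 3/(3+2) = 3/5.

3/5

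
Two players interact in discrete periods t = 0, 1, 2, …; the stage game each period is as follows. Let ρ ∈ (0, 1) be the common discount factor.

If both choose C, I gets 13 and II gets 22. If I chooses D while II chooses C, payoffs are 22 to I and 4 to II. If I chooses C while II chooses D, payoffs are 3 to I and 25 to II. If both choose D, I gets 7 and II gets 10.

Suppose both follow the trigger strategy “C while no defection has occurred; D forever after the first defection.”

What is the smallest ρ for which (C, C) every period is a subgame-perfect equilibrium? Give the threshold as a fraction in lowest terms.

3/5

For I: deviation gain 22−13 = 9, per-period punishment loss 13−7 = 6. IC gives ρ ≥ 9/15 = 3/5.
For II: gain 3, loss 12 per period, so ρ ≥ 3/15 = 1/5.
The tighter constraint is I's, so cooperation needs ρ ≥ 3/5.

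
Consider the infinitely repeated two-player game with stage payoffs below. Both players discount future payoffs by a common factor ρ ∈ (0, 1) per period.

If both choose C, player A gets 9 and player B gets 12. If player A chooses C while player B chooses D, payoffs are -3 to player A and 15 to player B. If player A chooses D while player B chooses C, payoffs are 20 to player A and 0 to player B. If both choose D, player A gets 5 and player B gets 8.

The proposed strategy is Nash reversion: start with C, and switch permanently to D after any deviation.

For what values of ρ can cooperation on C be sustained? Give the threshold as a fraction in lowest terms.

For player A: deviation gain 20−9 = 11, per-period punishment loss 9−5 = 4. IC gives ρ ≥ 11/15.
For player B: gain 3, loss 4 per period, so ρ ≥ 3/7.
The tighter constraint is player A's, so cooperation needs ρ ≥ 11/15.

11/15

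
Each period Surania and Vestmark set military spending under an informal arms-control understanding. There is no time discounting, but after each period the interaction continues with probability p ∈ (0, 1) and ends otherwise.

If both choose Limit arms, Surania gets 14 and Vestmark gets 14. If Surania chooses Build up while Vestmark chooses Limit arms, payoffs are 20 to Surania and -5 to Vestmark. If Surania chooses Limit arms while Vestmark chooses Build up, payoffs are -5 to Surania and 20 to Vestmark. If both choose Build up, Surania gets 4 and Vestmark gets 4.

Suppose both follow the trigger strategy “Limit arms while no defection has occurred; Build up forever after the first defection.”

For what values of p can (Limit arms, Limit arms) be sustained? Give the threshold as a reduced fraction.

Expected cooperation value is 14 + p·14 + p²·14 + … = 14/(1−p); deviation gives 20 + p·4/(1−p).
14 ≥ 20(1−p) + 4p ⇒ 16p ≥ 6 ⇒ p ≥ 6/16 = 3/8.

3/8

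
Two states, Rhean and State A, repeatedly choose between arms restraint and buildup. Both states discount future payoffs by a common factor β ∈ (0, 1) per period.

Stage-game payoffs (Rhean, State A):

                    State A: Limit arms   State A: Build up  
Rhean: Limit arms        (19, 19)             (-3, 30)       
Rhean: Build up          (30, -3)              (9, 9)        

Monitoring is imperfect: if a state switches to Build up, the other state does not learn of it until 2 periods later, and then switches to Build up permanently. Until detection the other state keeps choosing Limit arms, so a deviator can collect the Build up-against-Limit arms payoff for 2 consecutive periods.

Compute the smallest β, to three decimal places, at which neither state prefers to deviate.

The best deviation is to choose Build up for all 2 undetected periods, earning 30 each, then 9 forever once detected.
Deviation value: 30(1−β^2)/(1−β) + 9β^2/(1−β); cooperation value: 19/(1−β).
IC: 19 ≥ 30(1−β^2) + 9β^2 = 30 − 21β^2.
So β^2 ≥ 11/21, giving β ≥ (11/21)^(1/2) ≈ 0.724.

0.724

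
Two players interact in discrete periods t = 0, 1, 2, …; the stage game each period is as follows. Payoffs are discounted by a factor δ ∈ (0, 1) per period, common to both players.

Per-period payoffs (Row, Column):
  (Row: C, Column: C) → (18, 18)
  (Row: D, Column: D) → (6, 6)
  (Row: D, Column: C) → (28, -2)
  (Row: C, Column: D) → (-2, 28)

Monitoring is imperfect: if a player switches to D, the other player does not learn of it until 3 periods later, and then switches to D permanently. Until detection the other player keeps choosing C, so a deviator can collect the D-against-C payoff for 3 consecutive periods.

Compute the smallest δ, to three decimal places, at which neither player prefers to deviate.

A deviator earns 28 for 3 periods, then 6 forever; cooperating earns 18 forever. Multiplying the IC by (1−δ):
18 ≥ 28(1−δ^3) + 6δ^3, so 22·δ^3 ≥ 10 and δ^3 ≥ 5/11.
δ ≥ (5/11)^(1/3) ≈ 0.769.

0.769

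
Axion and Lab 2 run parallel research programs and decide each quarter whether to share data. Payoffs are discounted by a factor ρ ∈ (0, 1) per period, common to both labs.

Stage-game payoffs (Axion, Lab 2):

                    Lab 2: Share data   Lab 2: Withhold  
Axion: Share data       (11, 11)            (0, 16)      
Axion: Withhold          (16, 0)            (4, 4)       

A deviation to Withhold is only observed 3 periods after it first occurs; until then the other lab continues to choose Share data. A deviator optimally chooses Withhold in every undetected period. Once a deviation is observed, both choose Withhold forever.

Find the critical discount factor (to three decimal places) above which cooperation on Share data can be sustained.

0.747

The best deviation is to choose Withhold for all 3 undetected periods, earning 16 each, then 4 forever once detected.
Deviation value: 16(1−ρ^3)/(1−ρ) + 4ρ^3/(1−ρ); cooperation value: 11/(1−ρ).
IC: 11 ≥ 16(1−ρ^3) + 4ρ^3 = 16 − 12ρ^3.
So ρ^3 ≥ 5/12, giving ρ ≥ (5/12)^(1/3) ≈ 0.747.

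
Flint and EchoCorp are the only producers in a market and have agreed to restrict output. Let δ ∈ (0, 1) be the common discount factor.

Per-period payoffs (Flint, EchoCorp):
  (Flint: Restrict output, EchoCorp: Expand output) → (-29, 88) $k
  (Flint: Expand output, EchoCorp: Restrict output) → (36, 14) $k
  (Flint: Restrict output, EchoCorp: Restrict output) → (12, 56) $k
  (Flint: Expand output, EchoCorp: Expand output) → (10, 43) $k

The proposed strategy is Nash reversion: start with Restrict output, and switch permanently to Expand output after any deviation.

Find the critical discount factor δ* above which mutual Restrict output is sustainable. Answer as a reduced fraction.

Flint: cooperation gives 12 each period; deviation gives 36 once then 10 forever.
  12/(1−δ) ≥ 36 + 10δ/(1−δ) ⇒ δ ≥ 24/26 = 12/13.
EchoCorp: cooperation gives 56 each period; deviation gives 88 once then 43 forever.
  δ ≥ 32/45.
Both must hold, so the binding constraint is Flint's: δ ≥ 12/13.

12/13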